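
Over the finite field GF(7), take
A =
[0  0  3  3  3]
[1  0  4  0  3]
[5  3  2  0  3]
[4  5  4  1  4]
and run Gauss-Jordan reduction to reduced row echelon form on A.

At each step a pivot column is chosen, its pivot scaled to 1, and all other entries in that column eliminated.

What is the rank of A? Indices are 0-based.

rank = 4

[1] R0 <-> R1
[1] R0 /= 1  ⇒  (1, 0, 4, 0, 3)
     R2 -= 5·R0  ⇒  (0, 3, 3, 0, 2)
     R3 -= 4·R0  ⇒  (0, 5, 2, 1, 6)
[2] R1 <-> R2
[2] R1 /= 3  ⇒  (0, 1, 1, 0, 3)
     R3 -= 5·R1  ⇒  (0, 0, 4, 1, 5)
[3] R2 /= 3  ⇒  (0, 0, 1, 1, 1)
     R0 -= 4·R2  ⇒  (1, 0, 0, 3, 6)
     R1 -= 1·R2  ⇒  (0, 1, 0, 6, 2)
     R3 -= 4·R2  ⇒  (0, 0, 0, 4, 1)
[4] R3 /= 4  ⇒  (0, 0, 0, 1, 2)
     R0 -= 3·R3  ⇒  (1, 0, 0, 0, 0)
     R1 -= 6·R3  ⇒  (0, 1, 0, 0, 4)
     R2 -= 1·R3  ⇒  (0, 0, 1, 0, 6)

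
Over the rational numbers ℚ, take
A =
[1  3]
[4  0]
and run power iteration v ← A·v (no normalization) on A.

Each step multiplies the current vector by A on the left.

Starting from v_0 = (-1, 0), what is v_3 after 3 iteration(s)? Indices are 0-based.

v_3 = (-25, -52)

v_0 = (-1, 0).
v_1 = A·v_0 = (-1, -4).
v_2 = A·v_1 = (-13, -4).
v_3 = A·v_2 = (-25, -52).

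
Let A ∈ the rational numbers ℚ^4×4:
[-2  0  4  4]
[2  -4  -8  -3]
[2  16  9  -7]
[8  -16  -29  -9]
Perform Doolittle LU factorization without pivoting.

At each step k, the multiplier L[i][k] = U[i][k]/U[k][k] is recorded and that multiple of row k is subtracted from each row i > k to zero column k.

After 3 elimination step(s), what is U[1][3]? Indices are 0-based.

[col 0] pivot -2
  R1 -= -1*R0 → (0, -4, -4, 1)  (L[1][0] := -1)
  R2 -= -1*R0 → (0, 16, 13, -3)  (L[2][0] := -1)
  R3 -= -4*R0 → (0, -16, -13, 7)  (L[3][0] := -4)
[col 1] pivot -4
  R2 -= -4*R1 → (0, 0, -3, 1)  (L[2][1] := -4)
  R3 -= 4*R1 → (0, 0, 3, 3)  (L[3][1] := 4)
[col 2] pivot -3
  R3 -= -1*R2 → (0, 0, 0, 4)  (L[3][2] := -1)

U[1][3] = 1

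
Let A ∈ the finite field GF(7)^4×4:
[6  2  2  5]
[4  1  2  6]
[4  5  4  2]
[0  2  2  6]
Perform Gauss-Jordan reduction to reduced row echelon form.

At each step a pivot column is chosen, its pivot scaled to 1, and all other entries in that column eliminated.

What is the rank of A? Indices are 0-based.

pivot(0,0)=6: scale R0 → (1, 5, 5, 2)
  clear (1,0): R1 −= (4)R0 → (0, 2, 3, 5)
  clear (2,0): R2 −= (4)R0 → (0, 6, 5, 1)
pivot(1,1)=2: scale R1 → (0, 1, 5, 6)
  clear (0,1): R0 −= (5)R1 → (1, 0, 1, 0)
  clear (2,1): R2 −= (6)R1 → (0, 0, 3, 0)
  clear (3,1): R3 −= (2)R1 → (0, 0, 6, 1)
pivot(2,2)=3: scale R2 → (0, 0, 1, 0)
  clear (0,2): R0 −= (1)R2 → (1, 0, 0, 0)
  clear (1,2): R1 −= (5)R2 → (0, 1, 0, 6)
  clear (3,2): R3 −= (6)R2 → (0, 0, 0, 1)
pivot(3,3)=1: scale R3 → (0, 0, 0, 1)
  clear (1,3): R1 −= (6)R3 → (0, 1, 0, 0)

rank = 4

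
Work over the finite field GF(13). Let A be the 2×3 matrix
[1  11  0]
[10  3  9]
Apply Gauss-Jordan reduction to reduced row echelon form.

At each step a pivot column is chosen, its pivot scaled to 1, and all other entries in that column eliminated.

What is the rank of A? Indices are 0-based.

rank = 2

pivot(0,0)=1: scale R0 → (1, 11, 0)
  clear (1,0): R1 −= (10)R0 → (0, 10, 9)
pivot(1,1)=10: scale R1 → (0, 1, 10)
  clear (0,1): R0 −= (11)R1 → (1, 0, 7)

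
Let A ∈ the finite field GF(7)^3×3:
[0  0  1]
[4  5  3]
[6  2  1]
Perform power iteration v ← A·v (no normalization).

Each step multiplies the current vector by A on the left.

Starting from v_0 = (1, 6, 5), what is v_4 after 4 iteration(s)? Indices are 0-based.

v_4 = (5, 4, 0)

v_0 = (1, 6, 5).
v_1 = A·v_0 = (5, 0, 2).
v_2 = A·v_1 = (2, 5, 4).
v_3 = A·v_2 = (4, 3, 5).
v_4 = A·v_3 = (5, 4, 0).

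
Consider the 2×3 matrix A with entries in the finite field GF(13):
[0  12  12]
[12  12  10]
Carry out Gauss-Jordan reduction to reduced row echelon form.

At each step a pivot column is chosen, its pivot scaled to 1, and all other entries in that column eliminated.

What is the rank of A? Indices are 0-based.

step 1: exchange rows 0,1
step 1: normalize row 0 (÷12) = (1, 1, 3)
step 2: normalize row 1 (÷12) = (0, 1, 1)
  row 0: subtract 1×row1 = (1, 0, 2)

rank = 2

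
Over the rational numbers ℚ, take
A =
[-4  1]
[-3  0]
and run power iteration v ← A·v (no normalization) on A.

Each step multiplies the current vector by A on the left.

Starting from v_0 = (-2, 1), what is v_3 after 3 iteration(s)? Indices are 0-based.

v_0 = (-2, 1).
v_1 = A·v_0 = (9, 6).
v_2 = A·v_1 = (-30, -27).
v_3 = A·v_2 = (93, 90).

v_3 = (93, 90)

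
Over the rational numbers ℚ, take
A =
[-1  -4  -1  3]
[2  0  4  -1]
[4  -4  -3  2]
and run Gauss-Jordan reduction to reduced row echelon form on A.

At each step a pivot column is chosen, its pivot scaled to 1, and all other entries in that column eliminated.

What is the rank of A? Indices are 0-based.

pivot(0,0)=-1: scale R0 → (1, 4, 1, -3)
  clear (1,0): R1 −= (2)R0 → (0, -8, 2, 5)
  clear (2,0): R2 −= (4)R0 → (0, -20, -7, 14)
pivot(1,1)=-8: scale R1 → (0, 1, -1/4, -5/8)
  clear (0,1): R0 −= (4)R1 → (1, 0, 2, -1/2)
  clear (2,1): R2 −= (-20)R1 → (0, 0, -12, 3/2)
pivot(2,2)=-12: scale R2 → (0, 0, 1, -1/8)
  clear (0,2): R0 −= (2)R2 → (1, 0, 0, -1/4)
  clear (1,2): R1 −= (-1/4)R2 → (0, 1, 0, -21/32)

rank = 3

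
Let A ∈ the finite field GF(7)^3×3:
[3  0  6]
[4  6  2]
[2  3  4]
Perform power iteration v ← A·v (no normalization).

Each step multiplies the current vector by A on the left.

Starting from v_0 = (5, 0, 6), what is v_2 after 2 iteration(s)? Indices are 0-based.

v_0 = (5, 0, 6).
v_1 = A·v_0 = (2, 4, 6).
v_2 = A·v_1 = (0, 2, 5).

v_2 = (0, 2, 5)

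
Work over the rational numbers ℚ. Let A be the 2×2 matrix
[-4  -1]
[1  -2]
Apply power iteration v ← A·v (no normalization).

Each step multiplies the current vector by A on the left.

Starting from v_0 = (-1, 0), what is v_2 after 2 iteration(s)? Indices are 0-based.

v_2 = (-15, 6)

v_0 = (-1, 0).
v_1 = A·v_0 = (4, -1).
v_2 = A·v_1 = (-15, 6).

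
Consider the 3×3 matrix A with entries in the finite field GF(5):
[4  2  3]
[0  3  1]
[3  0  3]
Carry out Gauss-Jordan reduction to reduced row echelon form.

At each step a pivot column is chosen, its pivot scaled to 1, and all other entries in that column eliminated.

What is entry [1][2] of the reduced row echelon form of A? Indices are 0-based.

step 1: normalize row 0 (÷4) = (1, 3, 2)
  row 2: subtract 3×row0 = (0, 1, 2)
step 2: normalize row 1 (÷3) = (0, 1, 2)
  row 0: subtract 3×row1 = (1, 0, 1)
  row 2: subtract 1×row1 = (0, 0, 0)
skip col 2 (zero from row 2)

M[1][2] = 2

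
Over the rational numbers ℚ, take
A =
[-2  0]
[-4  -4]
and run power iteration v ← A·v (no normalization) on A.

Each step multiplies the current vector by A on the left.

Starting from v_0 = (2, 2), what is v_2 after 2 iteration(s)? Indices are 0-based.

v_0 = (2, 2).
v_1 = A·v_0 = (-4, -16).
v_2 = A·v_1 = (8, 80).

v_2 = (8, 80)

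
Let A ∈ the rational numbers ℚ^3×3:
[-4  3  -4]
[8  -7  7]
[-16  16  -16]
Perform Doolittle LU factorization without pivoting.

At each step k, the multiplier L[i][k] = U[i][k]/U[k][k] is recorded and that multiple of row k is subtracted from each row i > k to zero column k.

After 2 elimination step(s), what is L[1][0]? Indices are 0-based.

k=0: U[0][0]=-4
  eliminate (1,0): mult=-2, new row 1: (0, -1, -1); set L[1][0]=-2
  eliminate (2,0): mult=4, new row 2: (0, 4, 0); set L[2][0]=4
k=1: U[1][1]=-1
  eliminate (2,1): mult=-4, new row 2: (0, 0, -4); set L[2][1]=-4

L[1][0] = -2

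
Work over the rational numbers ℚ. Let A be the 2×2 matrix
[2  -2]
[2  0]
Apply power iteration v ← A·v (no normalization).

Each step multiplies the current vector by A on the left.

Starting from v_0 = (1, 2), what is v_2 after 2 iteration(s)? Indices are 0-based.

v_2 = (-8, -4)

v_0 = (1, 2).
v_1 = A·v_0 = (-2, 2).
v_2 = A·v_1 = (-8, -4).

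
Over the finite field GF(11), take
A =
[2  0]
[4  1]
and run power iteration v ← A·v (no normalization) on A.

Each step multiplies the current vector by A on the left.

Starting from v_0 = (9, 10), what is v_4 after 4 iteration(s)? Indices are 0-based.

v_4 = (1, 0)

v_0 = (9, 10).
v_1 = A·v_0 = (7, 2).
v_2 = A·v_1 = (3, 8).
v_3 = A·v_2 = (6, 9).
v_4 = A·v_3 = (1, 0).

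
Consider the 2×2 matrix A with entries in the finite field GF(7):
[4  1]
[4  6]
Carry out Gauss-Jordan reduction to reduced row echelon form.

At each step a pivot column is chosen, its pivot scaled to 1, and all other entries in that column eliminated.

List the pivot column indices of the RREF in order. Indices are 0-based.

pivot columns: 0, 1

pivot(0,0)=4: scale R0 → (1, 2)
  clear (1,0): R1 −= (4)R0 → (0, 5)
pivot(1,1)=5: scale R1 → (0, 1)
  clear (0,1): R0 −= (2)R1 → (1, 0)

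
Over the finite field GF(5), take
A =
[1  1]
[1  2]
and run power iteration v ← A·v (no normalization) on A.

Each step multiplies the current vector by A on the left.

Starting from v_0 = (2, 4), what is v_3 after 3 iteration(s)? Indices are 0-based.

v_3 = (2, 3)

v_0 = (2, 4).
v_1 = A·v_0 = (1, 0).
v_2 = A·v_1 = (1, 1).
v_3 = A·v_2 = (2, 3).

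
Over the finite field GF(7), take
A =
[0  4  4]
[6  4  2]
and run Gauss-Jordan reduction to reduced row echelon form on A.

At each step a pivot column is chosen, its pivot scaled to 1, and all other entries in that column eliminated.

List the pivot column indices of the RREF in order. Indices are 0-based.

pivot columns: 0, 1

step 1: exchange rows 0,1
step 1: normalize row 0 (÷6) = (1, 3, 5)
step 2: normalize row 1 (÷4) = (0, 1, 1)
  row 0: subtract 3×row1 = (1, 0, 2)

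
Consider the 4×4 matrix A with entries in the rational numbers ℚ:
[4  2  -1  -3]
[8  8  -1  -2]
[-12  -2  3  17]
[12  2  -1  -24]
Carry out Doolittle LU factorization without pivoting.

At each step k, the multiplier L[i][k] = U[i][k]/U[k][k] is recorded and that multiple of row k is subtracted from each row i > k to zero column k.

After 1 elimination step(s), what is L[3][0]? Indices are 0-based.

L[3][0] = 3

Step 1: pivot at (0,0) is 4.
  row1 ← row1 − (2)·row0  ⇒  L[1][0]=2, U row1=(0, 4, 1, 4)
  row2 ← row2 − (-3)·row0  ⇒  L[2][0]=-3, U row2=(0, 4, 0, 8)
  row3 ← row3 − (3)·row0  ⇒  L[3][0]=3, U row3=(0, -4, 2, -15)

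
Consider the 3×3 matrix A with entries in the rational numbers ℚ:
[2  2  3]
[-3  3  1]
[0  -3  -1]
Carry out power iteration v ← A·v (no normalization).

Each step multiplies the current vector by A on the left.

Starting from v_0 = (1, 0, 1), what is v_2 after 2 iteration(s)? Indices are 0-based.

v_2 = (3, -22, 7)

v_0 = (1, 0, 1).
v_1 = A·v_0 = (5, -2, -1).
v_2 = A·v_1 = (3, -22, 7).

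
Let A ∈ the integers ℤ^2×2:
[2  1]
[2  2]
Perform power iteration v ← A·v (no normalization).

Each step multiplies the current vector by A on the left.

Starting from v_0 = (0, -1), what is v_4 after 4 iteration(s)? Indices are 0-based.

v_4 = (-48, -68)

v_0 = (0, -1).
v_1 = A·v_0 = (-1, -2).
v_2 = A·v_1 = (-4, -6).
v_3 = A·v_2 = (-14, -20).
v_4 = A·v_3 = (-48, -68).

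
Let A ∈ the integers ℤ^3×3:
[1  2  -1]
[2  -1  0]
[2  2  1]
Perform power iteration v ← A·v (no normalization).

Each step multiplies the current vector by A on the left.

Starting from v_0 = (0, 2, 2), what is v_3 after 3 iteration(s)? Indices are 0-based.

v_3 = (-2, -22, 2)

v_0 = (0, 2, 2).
v_1 = A·v_0 = (2, -2, 6).
v_2 = A·v_1 = (-8, 6, 6).
v_3 = A·v_2 = (-2, -22, 2).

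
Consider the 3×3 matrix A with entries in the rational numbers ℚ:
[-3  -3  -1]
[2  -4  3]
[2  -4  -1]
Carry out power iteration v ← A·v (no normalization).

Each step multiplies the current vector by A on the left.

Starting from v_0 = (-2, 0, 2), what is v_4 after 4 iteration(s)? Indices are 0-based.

v_0 = (-2, 0, 2).
v_1 = A·v_0 = (4, 2, -6).
v_2 = A·v_1 = (-12, -18, 6).
v_3 = A·v_2 = (84, 66, 42).
v_4 = A·v_3 = (-492, 30, -138).

v_4 = (-492, 30, -138)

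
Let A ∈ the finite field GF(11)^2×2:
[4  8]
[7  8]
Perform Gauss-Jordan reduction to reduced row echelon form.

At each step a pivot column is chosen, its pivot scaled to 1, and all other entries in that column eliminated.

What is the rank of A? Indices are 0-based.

rank = 2

step 1: normalize row 0 (÷4) = (1, 2)
  row 1: subtract 7×row0 = (0, 5)
step 2: normalize row 1 (÷5) = (0, 1)
  row 0: subtract 2×row1 = (1, 0)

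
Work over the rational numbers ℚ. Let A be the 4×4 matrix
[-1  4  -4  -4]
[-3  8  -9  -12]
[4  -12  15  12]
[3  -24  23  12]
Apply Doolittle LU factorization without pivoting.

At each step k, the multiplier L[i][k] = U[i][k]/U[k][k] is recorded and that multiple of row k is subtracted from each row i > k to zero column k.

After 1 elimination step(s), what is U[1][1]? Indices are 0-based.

U[1][1] = -4

[col 0] pivot -1
  R1 -= 3*R0 → (0, -4, 3, 0)  (L[1][0] := 3)
  R2 -= -4*R0 → (0, 4, -1, -4)  (L[2][0] := -4)
  R3 -= -3*R0 → (0, -12, 11, 0)  (L[3][0] := -3)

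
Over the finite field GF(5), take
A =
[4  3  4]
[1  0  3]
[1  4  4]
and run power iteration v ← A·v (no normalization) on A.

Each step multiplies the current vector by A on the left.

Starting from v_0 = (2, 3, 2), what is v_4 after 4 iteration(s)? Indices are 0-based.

v_0 = (2, 3, 2).
v_1 = A·v_0 = (0, 3, 2).
v_2 = A·v_1 = (2, 1, 0).
v_3 = A·v_2 = (1, 2, 1).
v_4 = A·v_3 = (4, 4, 3).

v_4 = (4, 4, 3)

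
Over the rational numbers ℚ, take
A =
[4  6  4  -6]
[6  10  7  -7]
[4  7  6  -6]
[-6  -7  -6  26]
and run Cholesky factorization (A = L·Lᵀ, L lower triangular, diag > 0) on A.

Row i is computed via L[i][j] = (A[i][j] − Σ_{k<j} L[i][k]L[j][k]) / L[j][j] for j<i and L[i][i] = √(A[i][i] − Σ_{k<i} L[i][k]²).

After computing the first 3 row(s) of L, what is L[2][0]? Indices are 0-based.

L[2][0] = 2

Step 1: L[0][0] = √(4) = 2.
  L[1][0] = (6) / L[0][0] = 3.
Step 2: L[1][1] = √(1) = 1.
  L[2][0] = (4) / L[0][0] = 2.
  L[2][1] = (1) / L[1][1] = 1.
Step 3: L[2][2] = √(1) = 1.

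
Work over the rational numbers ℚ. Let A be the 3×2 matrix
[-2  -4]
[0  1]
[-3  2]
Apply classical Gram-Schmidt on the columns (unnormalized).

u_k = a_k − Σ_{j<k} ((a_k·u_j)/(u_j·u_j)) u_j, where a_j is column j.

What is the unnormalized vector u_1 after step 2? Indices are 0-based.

u_1 = (-48/13, 1, 32/13)

Step 1: u_0 = a_0 = (-2, 0, -3).
Step 2: u_1 = a_1 − (2/13)·u_0 = (-48/13, 1, 32/13).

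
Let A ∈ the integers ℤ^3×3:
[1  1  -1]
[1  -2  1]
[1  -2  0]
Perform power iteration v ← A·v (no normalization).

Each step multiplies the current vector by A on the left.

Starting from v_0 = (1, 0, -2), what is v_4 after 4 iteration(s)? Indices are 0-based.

v_0 = (1, 0, -2).
v_1 = A·v_0 = (3, -1, 1).
v_2 = A·v_1 = (1, 6, 5).
v_3 = A·v_2 = (2, -6, -11).
v_4 = A·v_3 = (7, 3, 14).

v_4 = (7, 3, 14)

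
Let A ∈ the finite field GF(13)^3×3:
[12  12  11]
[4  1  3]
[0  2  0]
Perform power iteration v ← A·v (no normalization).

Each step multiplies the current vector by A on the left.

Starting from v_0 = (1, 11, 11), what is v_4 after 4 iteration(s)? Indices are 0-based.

v_0 = (1, 11, 11).
v_1 = A·v_0 = (5, 9, 9).
v_2 = A·v_1 = (7, 4, 5).
v_3 = A·v_2 = (5, 8, 8).
v_4 = A·v_3 = (10, 0, 3).

v_4 = (10, 0, 3)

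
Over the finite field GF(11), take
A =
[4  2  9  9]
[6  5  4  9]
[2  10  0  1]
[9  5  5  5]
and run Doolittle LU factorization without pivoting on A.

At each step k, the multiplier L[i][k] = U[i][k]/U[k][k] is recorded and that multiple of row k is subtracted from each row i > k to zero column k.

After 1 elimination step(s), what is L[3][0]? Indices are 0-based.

L[3][0] = 5

Step 1: pivot at (0,0) is 4.
  row1 ← row1 − (7)·row0  ⇒  L[1][0]=7, U row1=(0, 2, 7, 1)
  row2 ← row2 − (6)·row0  ⇒  L[2][0]=6, U row2=(0, 9, 1, 2)
  row3 ← row3 − (5)·row0  ⇒  L[3][0]=5, U row3=(0, 6, 4, 4)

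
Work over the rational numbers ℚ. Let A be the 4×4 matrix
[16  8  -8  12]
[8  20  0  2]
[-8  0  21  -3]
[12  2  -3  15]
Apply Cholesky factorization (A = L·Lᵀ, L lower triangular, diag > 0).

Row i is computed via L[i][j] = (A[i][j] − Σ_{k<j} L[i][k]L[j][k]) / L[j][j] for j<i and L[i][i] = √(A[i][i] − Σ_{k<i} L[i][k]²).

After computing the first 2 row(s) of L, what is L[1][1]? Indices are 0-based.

Step 1: L[0][0] = √(16) = 4.
  L[1][0] = (8) / L[0][0] = 2.
Step 2: L[1][1] = √(16) = 4.

L[1][1] = 4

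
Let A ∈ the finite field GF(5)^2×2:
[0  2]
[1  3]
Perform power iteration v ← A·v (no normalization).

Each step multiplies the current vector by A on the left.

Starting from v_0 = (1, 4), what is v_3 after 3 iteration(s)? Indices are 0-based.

v_3 = (4, 2)

v_0 = (1, 4).
v_1 = A·v_0 = (3, 3).
v_2 = A·v_1 = (1, 2).
v_3 = A·v_2 = (4, 2).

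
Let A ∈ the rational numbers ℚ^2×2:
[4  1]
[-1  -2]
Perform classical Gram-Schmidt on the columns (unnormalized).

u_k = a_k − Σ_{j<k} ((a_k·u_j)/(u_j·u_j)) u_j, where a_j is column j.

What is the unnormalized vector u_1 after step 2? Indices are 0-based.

u_1 = (-7/17, -28/17)

Step 1: u_0 = a_0 = (4, -1).
Step 2: u_1 = a_1 − (6/17)·u_0 = (-7/17, -28/17).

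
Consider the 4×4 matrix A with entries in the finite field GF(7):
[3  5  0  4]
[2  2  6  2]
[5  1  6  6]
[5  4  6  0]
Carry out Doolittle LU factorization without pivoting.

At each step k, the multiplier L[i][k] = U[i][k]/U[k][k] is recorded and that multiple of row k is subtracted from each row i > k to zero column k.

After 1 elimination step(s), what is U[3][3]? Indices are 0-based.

k=0: U[0][0]=3
  eliminate (1,0): mult=3, new row 1: (0, 1, 6, 4); set L[1][0]=3
  eliminate (2,0): mult=4, new row 2: (0, 2, 6, 4); set L[2][0]=4
  eliminate (3,0): mult=4, new row 3: (0, 5, 6, 5); set L[3][0]=4

U[3][3] = 5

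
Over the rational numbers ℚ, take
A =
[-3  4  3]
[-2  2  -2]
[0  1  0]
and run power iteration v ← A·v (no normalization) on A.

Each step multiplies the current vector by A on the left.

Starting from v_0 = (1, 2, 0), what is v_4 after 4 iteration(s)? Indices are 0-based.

v_4 = (-25, 38, -22)

v_0 = (1, 2, 0).
v_1 = A·v_0 = (5, 2, 2).
v_2 = A·v_1 = (-1, -10, 2).
v_3 = A·v_2 = (-31, -22, -10).
v_4 = A·v_3 = (-25, 38, -22).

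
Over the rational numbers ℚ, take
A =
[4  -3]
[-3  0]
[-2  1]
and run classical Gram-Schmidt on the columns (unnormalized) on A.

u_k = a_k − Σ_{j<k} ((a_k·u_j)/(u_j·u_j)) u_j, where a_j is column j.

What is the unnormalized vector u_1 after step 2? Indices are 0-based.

u_1 = (-31/29, -42/29, 1/29)

Step 1: u_0 = a_0 = (4, -3, -2).
Step 2: u_1 = a_1 − (-14/29)·u_0 = (-31/29, -42/29, 1/29).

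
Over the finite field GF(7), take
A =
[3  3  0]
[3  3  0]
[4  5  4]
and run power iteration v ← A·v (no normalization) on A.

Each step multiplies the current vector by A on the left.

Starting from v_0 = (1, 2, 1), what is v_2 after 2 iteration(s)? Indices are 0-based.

v_2 = (5, 5, 6)

v_0 = (1, 2, 1).
v_1 = A·v_0 = (2, 2, 4).
v_2 = A·v_1 = (5, 5, 6).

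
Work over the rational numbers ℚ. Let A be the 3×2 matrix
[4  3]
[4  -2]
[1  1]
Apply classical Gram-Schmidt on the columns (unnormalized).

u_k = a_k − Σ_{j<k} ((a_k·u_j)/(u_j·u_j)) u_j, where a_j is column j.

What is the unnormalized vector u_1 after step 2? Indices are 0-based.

u_1 = (79/33, -86/33, 28/33)

Step 1: u_0 = a_0 = (4, 4, 1).
Step 2: u_1 = a_1 − (5/33)·u_0 = (79/33, -86/33, 28/33).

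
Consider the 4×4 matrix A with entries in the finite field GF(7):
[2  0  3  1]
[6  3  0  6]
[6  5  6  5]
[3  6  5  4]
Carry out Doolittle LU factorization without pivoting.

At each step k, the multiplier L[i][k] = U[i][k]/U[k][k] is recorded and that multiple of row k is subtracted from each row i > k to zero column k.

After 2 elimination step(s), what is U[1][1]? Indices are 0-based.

Step 1: pivot at (0,0) is 2.
  row1 ← row1 − (3)·row0  ⇒  L[1][0]=3, U row1=(0, 3, 5, 3)
  row2 ← row2 − (3)·row0  ⇒  L[2][0]=3, U row2=(0, 5, 4, 2)
  row3 ← row3 − (5)·row0  ⇒  L[3][0]=5, U row3=(0, 6, 4, 6)
Step 2: pivot at (1,1) is 3.
  row2 ← row2 − (4)·row1  ⇒  L[2][1]=4, U row2=(0, 0, 5, 4)
  row3 ← row3 − (2)·row1  ⇒  L[3][1]=2, U row3=(0, 0, 1, 0)

U[1][1] = 3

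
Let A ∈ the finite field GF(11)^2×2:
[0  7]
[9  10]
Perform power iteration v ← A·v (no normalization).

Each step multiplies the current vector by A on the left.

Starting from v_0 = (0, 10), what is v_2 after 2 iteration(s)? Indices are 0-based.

v_2 = (7, 2)

v_0 = (0, 10).
v_1 = A·v_0 = (4, 1).
v_2 = A·v_1 = (7, 2).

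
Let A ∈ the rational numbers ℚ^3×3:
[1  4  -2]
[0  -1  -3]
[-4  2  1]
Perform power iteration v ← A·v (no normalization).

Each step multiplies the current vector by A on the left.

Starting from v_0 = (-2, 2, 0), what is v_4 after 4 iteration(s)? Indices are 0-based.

v_0 = (-2, 2, 0).
v_1 = A·v_0 = (6, -2, 12).
v_2 = A·v_1 = (-26, -34, -16).
v_3 = A·v_2 = (-130, 82, 20).
v_4 = A·v_3 = (158, -142, 704).

v_4 = (158, -142, 704)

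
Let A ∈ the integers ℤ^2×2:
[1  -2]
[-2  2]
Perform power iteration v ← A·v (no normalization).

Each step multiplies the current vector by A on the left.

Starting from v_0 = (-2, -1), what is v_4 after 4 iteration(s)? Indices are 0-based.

v_4 = (-44, 56)

v_0 = (-2, -1).
v_1 = A·v_0 = (0, 2).
v_2 = A·v_1 = (-4, 4).
v_3 = A·v_2 = (-12, 16).
v_4 = A·v_3 = (-44, 56).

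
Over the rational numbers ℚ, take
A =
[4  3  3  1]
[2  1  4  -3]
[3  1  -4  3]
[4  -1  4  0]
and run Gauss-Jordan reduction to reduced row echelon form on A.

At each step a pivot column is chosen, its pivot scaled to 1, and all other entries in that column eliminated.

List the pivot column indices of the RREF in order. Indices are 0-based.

step 1: normalize row 0 (÷4) = (1, 3/4, 3/4, 1/4)
  row 1: subtract 2×row0 = (0, -1/2, 5/2, -7/2)
  row 2: subtract 3×row0 = (0, -5/4, -25/4, 9/4)
  row 3: subtract 4×row0 = (0, -4, 1, -1)
step 2: normalize row 1 (÷-1/2) = (0, 1, -5, 7)
  row 0: subtract 3/4×row1 = (1, 0, 9/2, -5)
  row 2: subtract -5/4×row1 = (0, 0, -25/2, 11)
  row 3: subtract -4×row1 = (0, 0, -19, 27)
step 3: normalize row 2 (÷-25/2) = (0, 0, 1, -22/25)
  row 0: subtract 9/2×row2 = (1, 0, 0, -26/25)
  row 1: subtract -5×row2 = (0, 1, 0, 13/5)
  row 3: subtract -19×row2 = (0, 0, 0, 257/25)
step 4: normalize row 3 (÷257/25) = (0, 0, 0, 1)
  row 0: subtract -26/25×row3 = (1, 0, 0, 0)
  row 1: subtract 13/5×row3 = (0, 1, 0, 0)
  row 2: subtract -22/25×row3 = (0, 0, 1, 0)

pivot columns: 0, 1, 2, 3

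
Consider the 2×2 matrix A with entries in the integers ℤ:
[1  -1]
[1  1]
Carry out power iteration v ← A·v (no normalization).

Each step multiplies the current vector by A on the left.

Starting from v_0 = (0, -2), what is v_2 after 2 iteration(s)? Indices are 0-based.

v_0 = (0, -2).
v_1 = A·v_0 = (2, -2).
v_2 = A·v_1 = (4, 0).

v_2 = (4, 0)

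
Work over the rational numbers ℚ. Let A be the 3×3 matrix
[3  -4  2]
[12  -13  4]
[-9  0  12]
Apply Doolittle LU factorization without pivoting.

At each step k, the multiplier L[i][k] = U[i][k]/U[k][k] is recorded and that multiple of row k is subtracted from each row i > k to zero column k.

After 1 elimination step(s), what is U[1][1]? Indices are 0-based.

[col 0] pivot 3
  R1 -= 4*R0 → (0, 3, -4)  (L[1][0] := 4)
  R2 -= -3*R0 → (0, -12, 18)  (L[2][0] := -3)

U[1][1] = 3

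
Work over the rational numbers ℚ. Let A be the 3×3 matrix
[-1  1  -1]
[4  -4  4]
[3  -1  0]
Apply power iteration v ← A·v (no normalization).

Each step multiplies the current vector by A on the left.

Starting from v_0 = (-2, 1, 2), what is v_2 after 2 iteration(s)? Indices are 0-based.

v_2 = (2, -8, 7)

v_0 = (-2, 1, 2).
v_1 = A·v_0 = (1, -4, -7).
v_2 = A·v_1 = (2, -8, 7).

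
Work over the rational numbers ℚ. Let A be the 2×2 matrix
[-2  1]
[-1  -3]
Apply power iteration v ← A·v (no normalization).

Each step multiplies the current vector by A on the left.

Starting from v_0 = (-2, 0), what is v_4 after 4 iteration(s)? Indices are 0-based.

v_0 = (-2, 0).
v_1 = A·v_0 = (4, 2).
v_2 = A·v_1 = (-6, -10).
v_3 = A·v_2 = (2, 36).
v_4 = A·v_3 = (32, -110).

v_4 = (32, -110)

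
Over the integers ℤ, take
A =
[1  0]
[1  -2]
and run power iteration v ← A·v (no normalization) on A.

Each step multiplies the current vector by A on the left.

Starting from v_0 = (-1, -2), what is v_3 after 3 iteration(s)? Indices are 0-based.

v_3 = (-1, 13)

v_0 = (-1, -2).
v_1 = A·v_0 = (-1, 3).
v_2 = A·v_1 = (-1, -7).
v_3 = A·v_2 = (-1, 13).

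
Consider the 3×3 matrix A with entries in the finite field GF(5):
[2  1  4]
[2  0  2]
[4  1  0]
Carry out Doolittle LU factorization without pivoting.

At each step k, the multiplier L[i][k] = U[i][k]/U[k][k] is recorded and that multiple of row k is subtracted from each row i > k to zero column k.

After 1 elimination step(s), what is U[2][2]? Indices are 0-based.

U[2][2] = 2

Step 1: pivot at (0,0) is 2.
  row1 ← row1 − (1)·row0  ⇒  L[1][0]=1, U row1=(0, 4, 3)
  row2 ← row2 − (2)·row0  ⇒  L[2][0]=2, U row2=(0, 4, 2)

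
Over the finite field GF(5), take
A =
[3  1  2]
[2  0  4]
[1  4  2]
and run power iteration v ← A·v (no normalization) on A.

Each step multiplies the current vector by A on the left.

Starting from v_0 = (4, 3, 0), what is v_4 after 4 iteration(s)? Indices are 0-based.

v_0 = (4, 3, 0).
v_1 = A·v_0 = (0, 3, 1).
v_2 = A·v_1 = (0, 4, 4).
v_3 = A·v_2 = (2, 1, 4).
v_4 = A·v_3 = (0, 0, 4).

v_4 = (0, 0, 4)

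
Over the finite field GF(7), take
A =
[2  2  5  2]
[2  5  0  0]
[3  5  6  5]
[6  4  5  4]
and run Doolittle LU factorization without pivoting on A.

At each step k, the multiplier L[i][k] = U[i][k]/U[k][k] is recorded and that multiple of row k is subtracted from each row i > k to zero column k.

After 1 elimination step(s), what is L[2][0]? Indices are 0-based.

Step 1: pivot at (0,0) is 2.
  row1 ← row1 − (1)·row0  ⇒  L[1][0]=1, U row1=(0, 3, 2, 5)
  row2 ← row2 − (5)·row0  ⇒  L[2][0]=5, U row2=(0, 2, 2, 2)
  row3 ← row3 − (3)·row0  ⇒  L[3][0]=3, U row3=(0, 5, 4, 5)

L[2][0] = 5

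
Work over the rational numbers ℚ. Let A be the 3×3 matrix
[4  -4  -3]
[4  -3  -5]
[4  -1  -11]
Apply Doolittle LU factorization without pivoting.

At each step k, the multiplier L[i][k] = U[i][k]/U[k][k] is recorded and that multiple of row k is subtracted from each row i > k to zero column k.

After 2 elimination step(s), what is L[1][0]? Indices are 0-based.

[col 0] pivot 4
  R1 -= 1*R0 → (0, 1, -2)  (L[1][0] := 1)
  R2 -= 1*R0 → (0, 3, -8)  (L[2][0] := 1)
[col 1] pivot 1
  R2 -= 3*R1 → (0, 0, -2)  (L[2][1] := 3)

L[1][0] = 1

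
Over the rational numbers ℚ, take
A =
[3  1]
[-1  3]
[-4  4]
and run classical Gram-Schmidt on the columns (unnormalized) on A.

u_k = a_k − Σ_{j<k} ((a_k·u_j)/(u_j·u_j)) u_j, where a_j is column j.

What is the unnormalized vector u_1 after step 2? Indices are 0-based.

u_1 = (37/13, 31/13, 20/13)

Step 1: u_0 = a_0 = (3, -1, -4).
Step 2: u_1 = a_1 − (-8/13)·u_0 = (37/13, 31/13, 20/13).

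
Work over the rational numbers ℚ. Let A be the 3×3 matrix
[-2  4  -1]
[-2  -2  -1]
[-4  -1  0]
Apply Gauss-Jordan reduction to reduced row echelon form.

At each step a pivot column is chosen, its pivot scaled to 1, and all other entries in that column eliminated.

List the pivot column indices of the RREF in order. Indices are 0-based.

pivot columns: 0, 1, 2

pivot(0,0)=-2: scale R0 → (1, -2, 1/2)
  clear (1,0): R1 −= (-2)R0 → (0, -6, 0)
  clear (2,0): R2 −= (-4)R0 → (0, -9, 2)
pivot(1,1)=-6: scale R1 → (0, 1, 0)
  clear (0,1): R0 −= (-2)R1 → (1, 0, 1/2)
  clear (2,1): R2 −= (-9)R1 → (0, 0, 2)
pivot(2,2)=2: scale R2 → (0, 0, 1)
  clear (0,2): R0 −= (1/2)R2 → (1, 0, 0)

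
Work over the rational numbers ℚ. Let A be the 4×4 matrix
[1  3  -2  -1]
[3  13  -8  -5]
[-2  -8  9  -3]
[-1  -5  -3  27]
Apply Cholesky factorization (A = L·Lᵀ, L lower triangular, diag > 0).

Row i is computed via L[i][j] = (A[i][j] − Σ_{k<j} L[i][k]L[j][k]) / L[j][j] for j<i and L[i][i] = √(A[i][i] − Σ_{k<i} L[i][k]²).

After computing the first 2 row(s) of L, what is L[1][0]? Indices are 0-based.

Step 1: L[0][0] = √(1) = 1.
  L[1][0] = (3) / L[0][0] = 3.
Step 2: L[1][1] = √(4) = 2.

L[1][0] = 3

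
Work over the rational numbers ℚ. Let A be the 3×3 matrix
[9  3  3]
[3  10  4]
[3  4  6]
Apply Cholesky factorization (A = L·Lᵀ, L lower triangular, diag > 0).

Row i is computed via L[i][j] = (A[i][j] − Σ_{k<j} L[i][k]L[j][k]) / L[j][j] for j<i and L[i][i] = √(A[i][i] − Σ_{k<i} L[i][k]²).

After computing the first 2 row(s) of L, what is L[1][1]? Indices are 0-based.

L[1][1] = 3

Step 1: L[0][0] = √(9) = 3.
  L[1][0] = (3) / L[0][0] = 1.
Step 2: L[1][1] = √(9) = 3.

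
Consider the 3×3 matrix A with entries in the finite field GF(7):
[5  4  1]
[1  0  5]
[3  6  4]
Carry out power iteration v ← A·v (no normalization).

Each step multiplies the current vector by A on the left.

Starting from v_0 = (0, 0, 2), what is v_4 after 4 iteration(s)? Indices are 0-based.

v_4 = (1, 5, 3)

v_0 = (0, 0, 2).
v_1 = A·v_0 = (2, 3, 1).
v_2 = A·v_1 = (2, 0, 0).
v_3 = A·v_2 = (3, 2, 6).
v_4 = A·v_3 = (1, 5, 3).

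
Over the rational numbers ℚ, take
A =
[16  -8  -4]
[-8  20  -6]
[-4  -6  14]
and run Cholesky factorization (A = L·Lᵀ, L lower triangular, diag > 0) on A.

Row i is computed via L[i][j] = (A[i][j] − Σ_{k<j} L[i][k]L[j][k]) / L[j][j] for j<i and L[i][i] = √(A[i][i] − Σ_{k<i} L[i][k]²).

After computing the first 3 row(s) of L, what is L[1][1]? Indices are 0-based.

L[1][1] = 4

Step 1: L[0][0] = √(16) = 4.
  L[1][0] = (-8) / L[0][0] = -2.
Step 2: L[1][1] = √(16) = 4.
  L[2][0] = (-4) / L[0][0] = -1.
  L[2][1] = (-8) / L[1][1] = -2.
Step 3: L[2][2] = √(9) = 3.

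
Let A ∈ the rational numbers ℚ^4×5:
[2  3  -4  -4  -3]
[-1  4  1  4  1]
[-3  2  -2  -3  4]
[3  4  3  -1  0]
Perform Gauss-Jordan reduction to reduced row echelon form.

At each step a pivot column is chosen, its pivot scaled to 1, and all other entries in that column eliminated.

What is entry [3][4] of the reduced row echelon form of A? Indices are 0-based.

M[3][4] = -343/725

[1] R0 /= 2  ⇒  (1, 3/2, -2, -2, -3/2)
     R1 -= -1·R0  ⇒  (0, 11/2, -1, 2, -1/2)
     R2 -= -3·R0  ⇒  (0, 13/2, -8, -9, -1/2)
     R3 -= 3·R0  ⇒  (0, -1/2, 9, 5, 9/2)
[2] R1 /= 11/2  ⇒  (0, 1, -2/11, 4/11, -1/11)
     R0 -= 3/2·R1  ⇒  (1, 0, -19/11, -28/11, -15/11)
     R2 -= 13/2·R1  ⇒  (0, 0, -75/11, -125/11, 1/11)
     R3 -= -1/2·R1  ⇒  (0, 0, 98/11, 57/11, 49/11)
[3] R2 /= -75/11  ⇒  (0, 0, 1, 5/3, -1/75)
     R0 -= -19/11·R2  ⇒  (1, 0, 0, 1/3, -104/75)
     R1 -= -2/11·R2  ⇒  (0, 1, 0, 2/3, -7/75)
     R3 -= 98/11·R2  ⇒  (0, 0, 0, -29/3, 343/75)
[4] R3 /= -29/3  ⇒  (0, 0, 0, 1, -343/725)
     R0 -= 1/3·R3  ⇒  (1, 0, 0, 0, -891/725)
     R1 -= 2/3·R3  ⇒  (0, 1, 0, 0, 161/725)
     R2 -= 5/3·R3  ⇒  (0, 0, 1, 0, 562/725)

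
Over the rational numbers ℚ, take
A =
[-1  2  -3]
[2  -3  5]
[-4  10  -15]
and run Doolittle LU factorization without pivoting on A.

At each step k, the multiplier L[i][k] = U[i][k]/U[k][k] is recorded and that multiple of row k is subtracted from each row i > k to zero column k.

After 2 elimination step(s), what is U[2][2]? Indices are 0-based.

U[2][2] = -1

[col 0] pivot -1
  R1 -= -2*R0 → (0, 1, -1)  (L[1][0] := -2)
  R2 -= 4*R0 → (0, 2, -3)  (L[2][0] := 4)
[col 1] pivot 1
  R2 -= 2*R1 → (0, 0, -1)  (L[2][1] := 2)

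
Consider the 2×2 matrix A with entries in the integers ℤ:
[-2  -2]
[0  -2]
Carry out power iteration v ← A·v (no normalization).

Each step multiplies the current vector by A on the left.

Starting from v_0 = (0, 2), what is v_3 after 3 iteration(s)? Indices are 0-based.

v_3 = (-48, -16)

v_0 = (0, 2).
v_1 = A·v_0 = (-4, -4).
v_2 = A·v_1 = (16, 8).
v_3 = A·v_2 = (-48, -16).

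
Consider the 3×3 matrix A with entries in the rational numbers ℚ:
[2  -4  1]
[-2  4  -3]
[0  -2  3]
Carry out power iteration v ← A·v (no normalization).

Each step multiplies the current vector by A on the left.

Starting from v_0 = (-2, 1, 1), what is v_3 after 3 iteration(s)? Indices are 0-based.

v_0 = (-2, 1, 1).
v_1 = A·v_0 = (-7, 5, 1).
v_2 = A·v_1 = (-33, 31, -7).
v_3 = A·v_2 = (-197, 211, -83).

v_3 = (-197, 211, -83)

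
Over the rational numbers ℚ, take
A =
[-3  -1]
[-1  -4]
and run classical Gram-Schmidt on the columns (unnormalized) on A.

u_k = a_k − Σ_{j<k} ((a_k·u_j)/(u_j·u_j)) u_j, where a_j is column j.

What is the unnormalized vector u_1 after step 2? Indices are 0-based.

u_1 = (11/10, -33/10)

Step 1: u_0 = a_0 = (-3, -1).
Step 2: u_1 = a_1 − (7/10)·u_0 = (11/10, -33/10).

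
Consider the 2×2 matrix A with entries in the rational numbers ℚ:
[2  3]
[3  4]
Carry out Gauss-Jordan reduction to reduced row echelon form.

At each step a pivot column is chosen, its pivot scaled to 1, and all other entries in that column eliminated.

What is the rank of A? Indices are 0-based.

step 1: normalize row 0 (÷2) = (1, 3/2)
  row 1: subtract 3×row0 = (0, -1/2)
step 2: normalize row 1 (÷-1/2) = (0, 1)
  row 0: subtract 3/2×row1 = (1, 0)

rank = 2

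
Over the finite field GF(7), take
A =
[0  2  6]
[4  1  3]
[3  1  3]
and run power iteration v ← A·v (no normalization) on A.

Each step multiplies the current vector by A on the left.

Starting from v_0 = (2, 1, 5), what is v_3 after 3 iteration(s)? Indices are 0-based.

v_0 = (2, 1, 5).
v_1 = A·v_0 = (4, 3, 1).
v_2 = A·v_1 = (5, 1, 4).
v_3 = A·v_2 = (5, 5, 0).

v_3 = (5, 5, 0)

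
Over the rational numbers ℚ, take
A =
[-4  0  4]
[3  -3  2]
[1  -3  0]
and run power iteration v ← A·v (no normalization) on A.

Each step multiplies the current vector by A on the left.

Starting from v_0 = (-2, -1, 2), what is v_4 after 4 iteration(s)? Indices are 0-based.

v_4 = (-1972, 1359, 1177)

v_0 = (-2, -1, 2).
v_1 = A·v_0 = (16, 1, 1).
v_2 = A·v_1 = (-60, 47, 13).
v_3 = A·v_2 = (292, -295, -201).
v_4 = A·v_3 = (-1972, 1359, 1177).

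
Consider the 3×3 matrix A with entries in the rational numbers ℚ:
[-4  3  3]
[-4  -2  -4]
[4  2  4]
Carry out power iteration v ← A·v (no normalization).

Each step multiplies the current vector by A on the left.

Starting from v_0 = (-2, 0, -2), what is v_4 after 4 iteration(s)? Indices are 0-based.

v_4 = (-128, 32, -32)

v_0 = (-2, 0, -2).
v_1 = A·v_0 = (2, 16, -16).
v_2 = A·v_1 = (-8, 24, -24).
v_3 = A·v_2 = (32, 80, -80).
v_4 = A·v_3 = (-128, 32, -32).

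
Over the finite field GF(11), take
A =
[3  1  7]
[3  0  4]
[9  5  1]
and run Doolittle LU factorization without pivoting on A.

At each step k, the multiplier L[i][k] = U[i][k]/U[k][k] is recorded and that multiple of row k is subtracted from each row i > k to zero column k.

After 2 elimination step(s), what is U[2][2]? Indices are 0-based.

[col 0] pivot 3
  R1 -= 1*R0 → (0, 10, 8)  (L[1][0] := 1)
  R2 -= 3*R0 → (0, 2, 2)  (L[2][0] := 3)
[col 1] pivot 10
  R2 -= 9*R1 → (0, 0, 7)  (L[2][1] := 9)

U[2][2] = 7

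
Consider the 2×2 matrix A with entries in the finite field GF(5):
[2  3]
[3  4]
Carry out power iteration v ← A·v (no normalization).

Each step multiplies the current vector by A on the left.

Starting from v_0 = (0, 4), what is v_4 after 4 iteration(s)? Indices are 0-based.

v_4 = (1, 1)

v_0 = (0, 4).
v_1 = A·v_0 = (2, 1).
v_2 = A·v_1 = (2, 0).
v_3 = A·v_2 = (4, 1).
v_4 = A·v_3 = (1, 1).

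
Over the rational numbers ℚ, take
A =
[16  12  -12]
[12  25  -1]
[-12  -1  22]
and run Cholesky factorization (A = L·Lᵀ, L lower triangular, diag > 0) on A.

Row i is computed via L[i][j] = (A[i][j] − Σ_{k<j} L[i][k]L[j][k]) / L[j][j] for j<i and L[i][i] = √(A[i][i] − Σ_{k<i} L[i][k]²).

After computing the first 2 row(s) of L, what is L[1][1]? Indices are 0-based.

L[1][1] = 4

Step 1: L[0][0] = √(16) = 4.
  L[1][0] = (12) / L[0][0] = 3.
Step 2: L[1][1] = √(16) = 4.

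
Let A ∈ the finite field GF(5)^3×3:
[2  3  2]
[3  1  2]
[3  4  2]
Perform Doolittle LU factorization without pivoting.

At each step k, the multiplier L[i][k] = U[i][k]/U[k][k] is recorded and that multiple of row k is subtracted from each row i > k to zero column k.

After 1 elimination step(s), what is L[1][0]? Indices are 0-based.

L[1][0] = 4

Step 1: pivot at (0,0) is 2.
  row1 ← row1 − (4)·row0  ⇒  L[1][0]=4, U row1=(0, 4, 4)
  row2 ← row2 − (4)·row0  ⇒  L[2][0]=4, U row2=(0, 2, 4)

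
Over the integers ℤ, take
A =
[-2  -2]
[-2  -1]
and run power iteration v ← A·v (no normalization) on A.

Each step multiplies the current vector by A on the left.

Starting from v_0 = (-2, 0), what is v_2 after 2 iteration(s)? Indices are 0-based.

v_2 = (-16, -12)

v_0 = (-2, 0).
v_1 = A·v_0 = (4, 4).
v_2 = A·v_1 = (-16, -12).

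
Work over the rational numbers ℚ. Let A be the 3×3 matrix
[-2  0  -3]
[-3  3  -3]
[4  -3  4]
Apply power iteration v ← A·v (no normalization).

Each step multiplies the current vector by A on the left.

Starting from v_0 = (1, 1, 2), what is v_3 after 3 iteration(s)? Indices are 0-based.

v_3 = (-44, -96, 107)

v_0 = (1, 1, 2).
v_1 = A·v_0 = (-8, -6, 9).
v_2 = A·v_1 = (-11, -21, 22).
v_3 = A·v_2 = (-44, -96, 107).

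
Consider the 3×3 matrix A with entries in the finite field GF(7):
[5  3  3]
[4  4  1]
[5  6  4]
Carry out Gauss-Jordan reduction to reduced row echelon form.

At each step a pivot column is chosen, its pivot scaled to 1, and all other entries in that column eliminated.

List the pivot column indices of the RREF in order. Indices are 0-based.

pivot columns: 0, 1, 2

step 1: normalize row 0 (÷5) = (1, 2, 2)
  row 1: subtract 4×row0 = (0, 3, 0)
  row 2: subtract 5×row0 = (0, 3, 1)
step 2: normalize row 1 (÷3) = (0, 1, 0)
  row 0: subtract 2×row1 = (1, 0, 2)
  row 2: subtract 3×row1 = (0, 0, 1)
step 3: normalize row 2 (÷1) = (0, 0, 1)
  row 0: subtract 2×row2 = (1, 0, 0)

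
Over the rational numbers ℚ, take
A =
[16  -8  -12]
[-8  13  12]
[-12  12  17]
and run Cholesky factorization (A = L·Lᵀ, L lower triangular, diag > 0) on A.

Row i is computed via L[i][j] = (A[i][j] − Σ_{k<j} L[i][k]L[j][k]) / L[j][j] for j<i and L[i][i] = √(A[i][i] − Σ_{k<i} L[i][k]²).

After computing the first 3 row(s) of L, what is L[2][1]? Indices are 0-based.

Step 1: L[0][0] = √(16) = 4.
  L[1][0] = (-8) / L[0][0] = -2.
Step 2: L[1][1] = √(9) = 3.
  L[2][0] = (-12) / L[0][0] = -3.
  L[2][1] = (6) / L[1][1] = 2.
Step 3: L[2][2] = √(4) = 2.

L[2][1] = 2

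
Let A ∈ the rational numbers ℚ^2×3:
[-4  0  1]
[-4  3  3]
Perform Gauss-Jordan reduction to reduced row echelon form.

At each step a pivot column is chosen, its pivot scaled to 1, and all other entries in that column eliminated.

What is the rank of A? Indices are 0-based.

pivot(0,0)=-4: scale R0 → (1, 0, -1/4)
  clear (1,0): R1 −= (-4)R0 → (0, 3, 2)
pivot(1,1)=3: scale R1 → (0, 1, 2/3)

rank = 2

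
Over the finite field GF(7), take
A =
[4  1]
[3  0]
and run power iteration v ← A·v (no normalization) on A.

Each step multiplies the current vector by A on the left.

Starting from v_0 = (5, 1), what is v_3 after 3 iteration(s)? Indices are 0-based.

v_3 = (4, 3)

v_0 = (5, 1).
v_1 = A·v_0 = (0, 1).
v_2 = A·v_1 = (1, 0).
v_3 = A·v_2 = (4, 3).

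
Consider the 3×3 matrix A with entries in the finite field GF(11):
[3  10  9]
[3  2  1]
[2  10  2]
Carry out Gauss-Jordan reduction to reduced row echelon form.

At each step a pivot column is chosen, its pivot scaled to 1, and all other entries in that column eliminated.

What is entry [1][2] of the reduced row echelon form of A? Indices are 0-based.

step 1: normalize row 0 (÷3) = (1, 7, 3)
  row 1: subtract 3×row0 = (0, 3, 3)
  row 2: subtract 2×row0 = (0, 7, 7)
step 2: normalize row 1 (÷3) = (0, 1, 1)
  row 0: subtract 7×row1 = (1, 0, 7)
  row 2: subtract 7×row1 = (0, 0, 0)
skip col 2 (zero from row 2)

M[1][2] = 1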